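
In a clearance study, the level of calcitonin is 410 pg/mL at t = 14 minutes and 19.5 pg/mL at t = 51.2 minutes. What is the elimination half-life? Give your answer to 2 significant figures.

8.5 minutes

Over Δt = 51.2 − 14 = 37.2 minutes, the level fell by a factor of 410/19.5 ≈ 21.026.
n = log₂(21.026) ≈ 4.3941 half-lives, so t½ = 37.2/4.3941 ≈ 8.4659 minutes.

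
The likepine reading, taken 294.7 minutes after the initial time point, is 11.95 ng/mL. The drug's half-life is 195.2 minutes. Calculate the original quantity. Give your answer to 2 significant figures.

34 ng/mL

Number of half-lives elapsed: n = 294.7/195.2 ≈ 1.5097.
A₀ = A × 2^n = 11.95 × 2^1.5097 = 11.95 × 2.8476 ≈ 34.029 ng/mL.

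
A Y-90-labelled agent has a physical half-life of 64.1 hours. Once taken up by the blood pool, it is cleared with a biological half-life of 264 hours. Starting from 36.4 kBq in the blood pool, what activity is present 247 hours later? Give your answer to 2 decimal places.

1.32 kBq

1/t_eff = 1/t_phys + 1/t_biol = 1/64.1 + 1/264 = 0.019389 per hour.
t_eff = 64.1 × 264 / (64.1 + 264) ≈ 51.577 hours.
Remaining = 36.4 × (1/2)^(247/51.577) = 36.4 × (1/2)^4.789 ≈ 1.3167 kBq.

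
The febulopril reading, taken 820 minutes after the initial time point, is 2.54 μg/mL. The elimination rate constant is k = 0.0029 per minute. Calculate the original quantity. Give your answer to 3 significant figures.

27.4 μg/mL

t½ = ln 2 / k = 0.69315 / 0.0029 ≈ 239.02 minutes.
Number of half-lives elapsed: n = 820/239.02 ≈ 3.4307.
A₀ = A × 2^n = 2.54 × 2^3.4307 = 2.54 × 10.783 ≈ 27.39 μg/mL.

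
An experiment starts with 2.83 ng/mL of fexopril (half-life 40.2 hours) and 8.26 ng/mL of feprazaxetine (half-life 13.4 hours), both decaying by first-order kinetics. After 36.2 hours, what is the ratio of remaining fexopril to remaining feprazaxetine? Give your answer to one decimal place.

fexopril: 2.83 × (1/2)^(36.2/40.2) = 2.83 × (1/2)^0.9005 ≈ 1.516 ng/mL.
feprazaxetine: 8.26 × (1/2)^(36.2/13.4) = 8.26 × (1/2)^2.7015 ≈ 1.2698 ng/mL.
Ratio ≈ 1.516 / 1.2698 ≈ 1.1939.

1.2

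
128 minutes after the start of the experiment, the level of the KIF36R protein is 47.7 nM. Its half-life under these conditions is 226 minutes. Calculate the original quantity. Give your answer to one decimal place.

70.6 nM

Number of half-lives elapsed: n = 128/226 ≈ 0.56637.
A₀ = A × 2^n = 47.7 × 2^0.56637 = 47.7 × 1.4808 ≈ 70.634 nM.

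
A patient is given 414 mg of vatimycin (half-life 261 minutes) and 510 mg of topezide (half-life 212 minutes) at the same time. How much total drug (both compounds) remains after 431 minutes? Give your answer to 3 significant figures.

vatimycin: 414 × (1/2)^(431/261) = 414 × (1/2)^1.6513 ≈ 131.79 mg.
topezide: 510 × (1/2)^(431/212) = 510 × (1/2)^2.033 ≈ 124.62 mg.
Total = 131.79 + 124.62 ≈ 256.41 mg.

256 mg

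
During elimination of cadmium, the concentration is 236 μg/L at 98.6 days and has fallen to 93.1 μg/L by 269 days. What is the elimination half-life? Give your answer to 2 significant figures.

Over Δt = 269 − 98.6 = 170.4 days, the level fell by a factor of 236/93.1 ≈ 2.5349.
n = log₂(2.5349) ≈ 1.3419 half-lives, so t½ = 170.4/1.3419 ≈ 126.98 days.

130 days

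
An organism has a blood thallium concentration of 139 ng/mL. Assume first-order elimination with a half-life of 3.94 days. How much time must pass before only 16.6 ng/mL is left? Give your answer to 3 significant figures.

Fraction remaining = 16.6/139 ≈ 0.11942.
n = log₂(139/16.6) = ln(8.3735)/ln 2 ≈ 3.0658 half-lives.
t = n × t½ = 3.0658 × 3.94 ≈ 12.079 days.

12.1 days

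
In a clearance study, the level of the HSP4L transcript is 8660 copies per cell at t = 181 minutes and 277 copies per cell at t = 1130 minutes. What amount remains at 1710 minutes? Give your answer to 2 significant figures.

34 copies per cell

Over Δt = 1130 − 181 = 949 minutes, the level fell by a factor of 8660/277 ≈ 31.264.
n = log₂(31.264) ≈ 4.9664 half-lives, so t½ = 949/4.9664 ≈ 191.08 minutes.
From t = 1130 to t = 1710: 277 × (1/2)^((1710−1130)/191.08) ≈ 33.788 copies per cell.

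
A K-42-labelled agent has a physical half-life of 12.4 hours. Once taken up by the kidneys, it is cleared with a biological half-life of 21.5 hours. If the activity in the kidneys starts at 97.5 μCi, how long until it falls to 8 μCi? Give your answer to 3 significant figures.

1/t_eff = 1/t_phys + 1/t_biol = 1/12.4 + 1/21.5 = 0.12716 per hour.
t_eff = 12.4 × 21.5 / (12.4 + 21.5) ≈ 7.8643 hours.
n = log₂(97.5/8) ≈ 3.6073; t = 3.6073 × 7.8643 ≈ 28.369 hours.

28.4 hours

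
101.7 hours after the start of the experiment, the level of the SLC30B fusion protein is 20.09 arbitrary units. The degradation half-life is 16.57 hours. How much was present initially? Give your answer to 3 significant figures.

Number of half-lives elapsed: n = 101.7/16.57 ≈ 6.1376.
A₀ = A × 2^n = 20.09 × 2^6.1376 = 20.09 × 70.405 ≈ 1414.4 arbitrary units.

1410 arbitrary units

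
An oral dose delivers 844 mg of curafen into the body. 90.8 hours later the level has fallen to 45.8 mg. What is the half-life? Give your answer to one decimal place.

A/A₀ = 45.8/844 ≈ 0.054265.
n = log₂(18.428) ≈ 4.2038 half-lives elapsed in 90.8 hours.
t½ = 90.8/4.2038 ≈ 21.599 hours.

21.6 hours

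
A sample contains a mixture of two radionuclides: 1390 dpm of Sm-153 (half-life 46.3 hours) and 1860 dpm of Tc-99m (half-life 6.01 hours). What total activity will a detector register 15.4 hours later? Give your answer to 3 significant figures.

1420 dpm

Sm-153: 1390 × (1/2)^(15.4/46.3) = 1390 × (1/2)^0.33261 ≈ 1103.8 dpm.
Tc-99m: 1860 × (1/2)^(15.4/6.01) = 1860 × (1/2)^2.5624 ≈ 314.89 dpm.
Total = 1103.8 + 314.89 ≈ 1418.7 dpm.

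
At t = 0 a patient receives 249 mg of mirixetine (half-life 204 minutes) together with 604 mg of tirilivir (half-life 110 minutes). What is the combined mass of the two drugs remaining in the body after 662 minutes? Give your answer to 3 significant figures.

mirixetine: 249 × (1/2)^(662/204) = 249 × (1/2)^3.2451 ≈ 26.262 mg.
tirilivir: 604 × (1/2)^(662/110) = 604 × (1/2)^6.0182 ≈ 9.3193 mg.
Total = 26.262 + 9.3193 ≈ 35.581 mg.

35.6 mg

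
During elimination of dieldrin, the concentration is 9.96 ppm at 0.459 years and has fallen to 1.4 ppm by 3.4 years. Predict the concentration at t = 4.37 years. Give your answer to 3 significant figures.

0.733 ppm

Over Δt = 3.4 − 0.459 = 2.941 years, the level fell by a factor of 9.96/1.4 ≈ 7.1143.
n = log₂(7.1143) ≈ 2.8307 half-lives, so t½ = 2.941/2.8307 ≈ 1.039 years.
From t = 3.4 to t = 4.37: 1.4 × (1/2)^((4.37−3.4)/1.039) ≈ 0.73296 ppm.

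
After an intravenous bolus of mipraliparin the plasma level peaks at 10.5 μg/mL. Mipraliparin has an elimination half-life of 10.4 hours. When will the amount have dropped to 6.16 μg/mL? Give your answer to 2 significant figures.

Fraction remaining = 6.16/10.5 ≈ 0.58667.
n = log₂(10.5/6.16) = ln(1.7045)/ln 2 ≈ 0.76939 half-lives.
t = n × t½ = 0.76939 × 10.4 ≈ 8.0016 hours.

8.0 hours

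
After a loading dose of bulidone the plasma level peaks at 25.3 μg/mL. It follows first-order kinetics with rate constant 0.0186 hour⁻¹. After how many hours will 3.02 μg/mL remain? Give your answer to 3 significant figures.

t½ = ln 2 / k = 0.69315 / 0.0186 ≈ 37.266 hours.
Fraction remaining = 3.02/25.3 ≈ 0.11937.
n = log₂(25.3/3.02) = ln(8.3775)/ln 2 ≈ 3.0665 half-lives.
t = n × t½ = 3.0665 × 37.266 ≈ 114.28 hours.

114 hours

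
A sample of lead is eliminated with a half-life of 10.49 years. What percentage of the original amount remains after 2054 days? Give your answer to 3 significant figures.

2054 days = 5.6274 years.
n = 5.6274/10.49 ≈ 0.53645 half-lives.
Fraction remaining = (1/2)^0.53645 ≈ 0.68946, i.e. 68.946%.

68.9%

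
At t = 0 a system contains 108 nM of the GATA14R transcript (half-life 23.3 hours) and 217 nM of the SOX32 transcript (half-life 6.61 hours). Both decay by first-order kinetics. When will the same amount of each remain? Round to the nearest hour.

Set 108·(1/2)^(t/23.3) = 217·(1/2)^(t/6.61).
Taking log₂: log₂(108/217) = t·(1/23.3 − 1/6.61).
log₂(0.4977) = -1.0067; 1/23.3 − 1/6.61 = -0.10837.
t = -1.0067 / -0.10837 ≈ 9.2894 hours.

9 hours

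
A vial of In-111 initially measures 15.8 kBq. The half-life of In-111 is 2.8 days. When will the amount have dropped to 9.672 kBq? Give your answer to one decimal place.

Fraction remaining = 9.672/15.8 ≈ 0.61215.
n = log₂(15.8/9.672) = ln(1.6336)/ln 2 ≈ 0.70804 half-lives.
t = n × t½ = 0.70804 × 2.8 ≈ 1.9825 days.

2.0 days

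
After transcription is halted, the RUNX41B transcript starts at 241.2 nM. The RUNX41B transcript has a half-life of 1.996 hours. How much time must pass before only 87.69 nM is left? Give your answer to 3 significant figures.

Fraction remaining = 87.69/241.2 ≈ 0.36356.
n = log₂(241.2/87.69) = ln(2.7506)/ln 2 ≈ 1.4597 half-lives.
t = n × t½ = 1.4597 × 1.996 ≈ 2.9137 hours.

2.91 hours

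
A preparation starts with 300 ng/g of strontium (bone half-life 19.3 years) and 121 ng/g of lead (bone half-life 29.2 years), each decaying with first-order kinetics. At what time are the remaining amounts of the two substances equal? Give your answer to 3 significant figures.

74.6 years

Set 300·(1/2)^(t/19.3) = 121·(1/2)^(t/29.2).
Taking log₂: log₂(300/121) = t·(1/19.3 − 1/29.2).
log₂(2.4793) = 1.31; 1/19.3 − 1/29.2 = 0.017567.
t = 1.31 / 0.017567 ≈ 74.57 years.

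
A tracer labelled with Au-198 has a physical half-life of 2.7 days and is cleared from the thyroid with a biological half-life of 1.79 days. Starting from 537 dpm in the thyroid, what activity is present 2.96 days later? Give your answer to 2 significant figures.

1/t_eff = 1/t_phys + 1/t_biol = 1/2.7 + 1/1.79 = 0.92903 per day.
t_eff = 2.7 × 1.79 / (2.7 + 1.79) ≈ 1.0764 days.
Remaining = 537 × (1/2)^(2.96/1.0764) = 537 × (1/2)^2.7499 ≈ 79.83 dpm.

80 dpm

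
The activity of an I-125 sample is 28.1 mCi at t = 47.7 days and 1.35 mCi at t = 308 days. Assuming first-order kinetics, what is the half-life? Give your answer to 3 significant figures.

Over Δt = 308 − 47.7 = 260.3 days, the level fell by a factor of 28.1/1.35 ≈ 20.815.
n = log₂(20.815) ≈ 4.3795 half-lives, so t½ = 260.3/4.3795 ≈ 59.435 days.

59.4 days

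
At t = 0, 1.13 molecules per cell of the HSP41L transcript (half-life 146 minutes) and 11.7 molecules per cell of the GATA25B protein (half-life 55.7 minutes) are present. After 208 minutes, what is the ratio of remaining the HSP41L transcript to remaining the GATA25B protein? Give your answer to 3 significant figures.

0.479

HSP41L transcript: 1.13 × (1/2)^(208/146) = 1.13 × (1/2)^1.4247 ≈ 0.42093 molecules per cell.
GATA25B protein: 11.7 × (1/2)^(208/55.7) = 11.7 × (1/2)^3.7343 ≈ 0.87913 molecules per cell.
Ratio ≈ 0.42093 / 0.87913 ≈ 0.47881.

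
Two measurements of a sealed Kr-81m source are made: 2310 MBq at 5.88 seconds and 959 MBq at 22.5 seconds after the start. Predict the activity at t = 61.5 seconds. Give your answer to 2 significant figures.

Over Δt = 22.5 − 5.88 = 16.62 seconds, the level fell by a factor of 2310/959 ≈ 2.4088.
n = log₂(2.4088) ≈ 1.2683 half-lives, so t½ = 16.62/1.2683 ≈ 13.104 seconds.
From t = 22.5 to t = 61.5: 959 × (1/2)^((61.5−22.5)/13.104) ≈ 121.87 MBq.

120 MBq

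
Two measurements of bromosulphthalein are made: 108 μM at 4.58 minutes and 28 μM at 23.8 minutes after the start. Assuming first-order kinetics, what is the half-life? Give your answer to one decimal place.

9.9 minutes

Over Δt = 23.8 − 4.58 = 19.22 minutes, the level fell by a factor of 108/28 ≈ 3.8571.
n = log₂(3.8571) ≈ 1.9475 half-lives, so t½ = 19.22/1.9475 ≈ 9.8689 minutes.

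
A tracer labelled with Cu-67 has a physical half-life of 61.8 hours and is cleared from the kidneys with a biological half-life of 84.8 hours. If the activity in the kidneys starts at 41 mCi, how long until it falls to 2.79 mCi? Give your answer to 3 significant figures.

139 hours

1/t_eff = 1/t_phys + 1/t_biol = 1/61.8 + 1/84.8 = 0.027974 per hour.
t_eff = 61.8 × 84.8 / (61.8 + 84.8) ≈ 35.748 hours.
n = log₂(41/2.79) ≈ 3.8773; t = 3.8773 × 35.748 ≈ 138.6 hours.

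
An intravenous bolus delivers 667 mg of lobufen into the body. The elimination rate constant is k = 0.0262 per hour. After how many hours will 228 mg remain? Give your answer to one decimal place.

41.0 hours

t½ = ln 2 / k = 0.69315 / 0.0262 ≈ 26.456 hours.
Fraction remaining = 228/667 ≈ 0.34183.
n = log₂(667/228) = ln(2.9254)/ln 2 ≈ 1.5487 half-lives.
t = n × t½ = 1.5487 × 26.456 ≈ 40.971 hours.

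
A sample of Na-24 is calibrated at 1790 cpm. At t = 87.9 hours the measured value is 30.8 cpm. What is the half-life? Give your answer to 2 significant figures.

A/A₀ = 30.8/1790 ≈ 0.017207.
n = log₂(58.117) ≈ 5.8609 half-lives elapsed in 87.9 hours.
t½ = 87.9/5.8609 ≈ 14.998 hours.

15 hours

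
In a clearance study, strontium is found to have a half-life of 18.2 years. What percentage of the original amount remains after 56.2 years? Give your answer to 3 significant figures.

11.8%

n = 56.2/18.2 ≈ 3.0879 half-lives.
Fraction remaining = (1/2)^3.0879 ≈ 0.11761, i.e. 11.761%.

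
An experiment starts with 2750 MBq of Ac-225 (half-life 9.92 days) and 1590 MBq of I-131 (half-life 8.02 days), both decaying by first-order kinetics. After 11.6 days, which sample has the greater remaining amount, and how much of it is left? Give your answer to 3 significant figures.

Ac-225, 1220 MBq

Ac-225: 2750 × (1/2)^1.1694 ≈ 1222.7 MBq.
I-131: 1590 × (1/2)^1.4464 ≈ 583.43 MBq.
Ac-225 has more remaining, at ≈ 1222.7 MBq.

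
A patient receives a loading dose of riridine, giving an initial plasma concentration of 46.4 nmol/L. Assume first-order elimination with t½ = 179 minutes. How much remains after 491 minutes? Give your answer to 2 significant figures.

6.9 nmol/L

Number of half-lives: n = 491/179 ≈ 2.743.
Remaining = 46.4 × (1/2)^2.743 = 46.4 × 0.14937 ≈ 6.9309 nmol/L.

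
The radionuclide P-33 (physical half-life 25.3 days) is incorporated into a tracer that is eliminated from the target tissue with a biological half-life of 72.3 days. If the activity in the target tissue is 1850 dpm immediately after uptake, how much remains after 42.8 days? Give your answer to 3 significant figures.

1/t_eff = 1/t_phys + 1/t_biol = 1/25.3 + 1/72.3 = 0.053357 per day.
t_eff = 25.3 × 72.3 / (25.3 + 72.3) ≈ 18.742 days.
Remaining = 1850 × (1/2)^(42.8/18.742) = 1850 × (1/2)^2.2837 ≈ 379.94 dpm.

380 dpm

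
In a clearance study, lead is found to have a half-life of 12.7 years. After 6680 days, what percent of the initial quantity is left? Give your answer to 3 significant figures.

36.8%

6680 days = 18.3014 years.
n = 18.3014/12.7 ≈ 1.4411 half-lives.
Fraction remaining = (1/2)^1.4411 ≈ 0.3683, i.e. 36.83%.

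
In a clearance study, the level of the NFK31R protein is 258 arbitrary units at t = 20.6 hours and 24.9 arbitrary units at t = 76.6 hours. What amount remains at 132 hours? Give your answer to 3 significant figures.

Over Δt = 76.6 − 20.6 = 56 hours, the level fell by a factor of 258/24.9 ≈ 10.361.
n = log₂(10.361) ≈ 3.3732 half-lives, so t½ = 56/3.3732 ≈ 16.602 hours.
From t = 76.6 to t = 132: 24.9 × (1/2)^((132−76.6)/16.602) ≈ 2.4641 arbitrary units.

2.46 arbitrary units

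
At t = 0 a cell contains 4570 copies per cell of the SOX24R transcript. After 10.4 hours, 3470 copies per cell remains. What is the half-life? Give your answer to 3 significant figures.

26.2 hours

A/A₀ = 3470/4570 ≈ 0.7593.
n = log₂(1.317) ≈ 0.39726 half-lives elapsed in 10.4 hours.
t½ = 10.4/0.39726 ≈ 26.179 hours.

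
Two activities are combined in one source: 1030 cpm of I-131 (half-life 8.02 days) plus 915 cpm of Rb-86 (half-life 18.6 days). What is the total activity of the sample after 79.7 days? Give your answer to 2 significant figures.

48 cpm

I-131: 1030 × (1/2)^(79.7/8.02) = 1030 × (1/2)^9.9377 ≈ 1.0503 cpm.
Rb-86: 915 × (1/2)^(79.7/18.6) = 915 × (1/2)^4.2849 ≈ 46.938 cpm.
Total = 1.0503 + 46.938 ≈ 47.988 cpm.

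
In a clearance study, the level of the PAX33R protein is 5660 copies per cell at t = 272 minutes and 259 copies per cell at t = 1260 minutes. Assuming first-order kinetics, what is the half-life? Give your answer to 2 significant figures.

Over Δt = 1260 − 272 = 988 minutes, the level fell by a factor of 5660/259 ≈ 21.853.
n = log₂(21.853) ≈ 4.4498 half-lives, so t½ = 988/4.4498 ≈ 222.03 minutes.

220 minutes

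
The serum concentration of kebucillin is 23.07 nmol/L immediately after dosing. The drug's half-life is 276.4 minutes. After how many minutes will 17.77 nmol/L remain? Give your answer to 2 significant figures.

100 minutes

Fraction remaining = 17.77/23.07 ≈ 0.77026.
n = log₂(23.07/17.77) = ln(1.2983)/ln 2 ≈ 0.37657 half-lives.
t = n × t½ = 0.37657 × 276.4 ≈ 104.09 minutes.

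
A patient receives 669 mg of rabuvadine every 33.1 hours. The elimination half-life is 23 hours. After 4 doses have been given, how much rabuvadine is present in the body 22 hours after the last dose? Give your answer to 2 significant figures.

The 4 doses were given 121.3, 88.2, 55.1, 22 hours ago.
Total = 669·(1/2)^(121.3/23) + 669·(1/2)^(88.2/23) + 669·(1/2)^(55.1/23) + 669·(1/2)^(22/23)
      = 17.291 + 46.886 + 127.13 + 344.73 ≈ 536.05 mg.

540 mg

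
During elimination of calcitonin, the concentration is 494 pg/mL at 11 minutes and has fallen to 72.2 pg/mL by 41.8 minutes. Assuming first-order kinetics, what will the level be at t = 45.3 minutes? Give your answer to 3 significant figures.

58.0 pg/mL

Over Δt = 41.8 − 11 = 30.8 minutes, the level fell by a factor of 494/72.2 ≈ 6.8421.
n = log₂(6.8421) ≈ 2.7744 half-lives, so t½ = 30.8/2.7744 ≈ 11.101 minutes.
From t = 41.8 to t = 45.3: 72.2 × (1/2)^((45.3−41.8)/11.101) ≈ 58.027 pg/mL.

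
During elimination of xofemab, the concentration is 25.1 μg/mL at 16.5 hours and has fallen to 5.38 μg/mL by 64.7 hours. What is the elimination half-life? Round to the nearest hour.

Over Δt = 64.7 − 16.5 = 48.2 hours, the level fell by a factor of 25.1/5.38 ≈ 4.6654.
n = log₂(4.6654) ≈ 2.222 half-lives, so t½ = 48.2/2.222 ≈ 21.692 hours.

22 hours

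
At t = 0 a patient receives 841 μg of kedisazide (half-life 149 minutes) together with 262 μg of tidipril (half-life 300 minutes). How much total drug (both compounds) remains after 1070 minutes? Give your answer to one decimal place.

27.9 μg

kedisazide: 841 × (1/2)^(1070/149) = 841 × (1/2)^7.1812 ≈ 5.7948 μg.
tidipril: 262 × (1/2)^(1070/300) = 262 × (1/2)^3.5667 ≈ 22.112 μg.
Total = 5.7948 + 22.112 ≈ 27.907 μg.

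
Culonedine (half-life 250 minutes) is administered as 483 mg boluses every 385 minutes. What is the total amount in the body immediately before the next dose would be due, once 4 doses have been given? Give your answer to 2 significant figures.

The 4 doses were given 1540, 1155, 770, 385 minutes ago.
Total = 483·(1/2)^(1540/250) + 483·(1/2)^(1155/250) + 483·(1/2)^(770/250) + 483·(1/2)^(385/250)
      = 6.7546 + 19.642 + 57.118 + 166.1 ≈ 249.61 mg.

250 mg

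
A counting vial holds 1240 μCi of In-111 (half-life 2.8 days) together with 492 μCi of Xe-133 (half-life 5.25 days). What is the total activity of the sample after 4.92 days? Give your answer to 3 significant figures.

624 μCi

In-111: 1240 × (1/2)^(4.92/2.8) = 1240 × (1/2)^1.7571 ≈ 366.83 μCi.
Xe-133: 492 × (1/2)^(4.92/5.25) = 492 × (1/2)^0.93714 ≈ 256.95 μCi.
Total = 366.83 + 256.95 ≈ 623.79 μCi.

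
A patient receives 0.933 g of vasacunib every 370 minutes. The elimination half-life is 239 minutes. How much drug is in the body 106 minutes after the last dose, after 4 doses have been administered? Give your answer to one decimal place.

The 4 doses were given 1216, 846, 476, 106 minutes ago.
Total = 0.933·(1/2)^(1216/239) + 0.933·(1/2)^(846/239) + 0.933·(1/2)^(476/239) + 0.933·(1/2)^(106/239)
      = 0.027434 + 0.080225 + 0.23461 + 0.68607 ≈ 1.0283 g.

1.0 g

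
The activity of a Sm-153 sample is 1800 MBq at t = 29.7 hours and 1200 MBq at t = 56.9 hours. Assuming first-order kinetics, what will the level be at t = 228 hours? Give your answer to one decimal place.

93.6 MBq

Over Δt = 56.9 − 29.7 = 27.2 hours, the level fell by a factor of 1800/1200 ≈ 1.5.
n = log₂(1.5) ≈ 0.58496 half-lives, so t½ = 27.2/0.58496 ≈ 46.499 hours.
From t = 56.9 to t = 228: 1200 × (1/2)^((228−56.9)/46.499) ≈ 93.646 MBq.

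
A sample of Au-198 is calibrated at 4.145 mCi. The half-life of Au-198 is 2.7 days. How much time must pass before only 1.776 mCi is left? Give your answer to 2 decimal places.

Fraction remaining = 1.776/4.145 ≈ 0.42847.
n = log₂(4.145/1.776) = ln(2.3339)/ln 2 ≈ 1.2227 half-lives.
t = n × t½ = 1.2227 × 2.7 ≈ 3.3014 days.

3.30 days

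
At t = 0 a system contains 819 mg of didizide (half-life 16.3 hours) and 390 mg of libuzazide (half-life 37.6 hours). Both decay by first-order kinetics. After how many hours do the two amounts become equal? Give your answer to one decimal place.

Set 819·(1/2)^(t/16.3) = 390·(1/2)^(t/37.6).
Taking log₂: log₂(819/390) = t·(1/16.3 − 1/37.6).
log₂(2.1) = 1.0704; 1/16.3 − 1/37.6 = 0.034754.
t = 1.0704 / 0.034754 ≈ 30.799 hours.

30.8 hours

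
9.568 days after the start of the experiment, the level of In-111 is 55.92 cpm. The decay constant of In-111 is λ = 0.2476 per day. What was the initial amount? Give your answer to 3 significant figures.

t½ = ln 2 / λ = 0.69315 / 0.2476 ≈ 2.7995 days.
Number of half-lives elapsed: n = 9.568/2.7995 ≈ 3.4178.
A₀ = A × 2^n = 55.92 × 2^3.4178 = 55.92 × 10.687 ≈ 597.62 cpm.

598 cpm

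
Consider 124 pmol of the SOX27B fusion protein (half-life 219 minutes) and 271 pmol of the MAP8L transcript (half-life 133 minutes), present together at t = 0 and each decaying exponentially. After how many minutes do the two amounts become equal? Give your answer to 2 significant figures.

380 minutes

Set 124·(1/2)^(t/219) = 271·(1/2)^(t/133).
Taking log₂: log₂(124/271) = t·(1/219 − 1/133).
log₂(0.45756) = -1.128; 1/219 − 1/133 = -0.0029526.
t = -1.128 / -0.0029526 ≈ 382.02 minutes.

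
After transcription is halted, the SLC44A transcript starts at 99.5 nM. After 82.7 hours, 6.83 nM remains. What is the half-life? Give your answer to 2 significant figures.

21 hours

A/A₀ = 6.83/99.5 ≈ 0.068643.
n = log₂(14.568) ≈ 3.8647 half-lives elapsed in 82.7 hours.
t½ = 82.7/3.8647 ≈ 21.399 hours.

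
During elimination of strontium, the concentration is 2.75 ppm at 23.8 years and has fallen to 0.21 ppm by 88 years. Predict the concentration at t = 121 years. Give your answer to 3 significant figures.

Over Δt = 88 − 23.8 = 64.2 years, the level fell by a factor of 2.75/0.21 ≈ 13.095.
n = log₂(13.095) ≈ 3.711 half-lives, so t½ = 64.2/3.711 ≈ 17.3 years.
From t = 88 to t = 121: 0.21 × (1/2)^((121−88)/17.3) ≈ 0.055976 ppm.

0.0560 ppm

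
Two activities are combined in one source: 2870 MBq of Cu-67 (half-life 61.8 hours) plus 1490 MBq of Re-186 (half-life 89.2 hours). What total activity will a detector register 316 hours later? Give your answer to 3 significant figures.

211 MBq

Cu-67: 2870 × (1/2)^(316/61.8) = 2870 × (1/2)^5.1133 ≈ 82.915 MBq.
Re-186: 1490 × (1/2)^(316/89.2) = 1490 × (1/2)^3.5426 ≈ 127.87 MBq.
Total = 82.915 + 127.87 ≈ 210.78 MBq.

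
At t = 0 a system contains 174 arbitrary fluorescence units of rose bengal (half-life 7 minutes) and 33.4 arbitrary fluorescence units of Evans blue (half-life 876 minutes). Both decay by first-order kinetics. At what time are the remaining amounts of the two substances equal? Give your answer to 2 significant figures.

17 minutes

Set 174·(1/2)^(t/7) = 33.4·(1/2)^(t/876).
Taking log₂: log₂(174/33.4) = t·(1/7 − 1/876).
log₂(5.2096) = 2.3812; 1/7 − 1/876 = 0.14172.
t = 2.3812 / 0.14172 ≈ 16.802 minutes.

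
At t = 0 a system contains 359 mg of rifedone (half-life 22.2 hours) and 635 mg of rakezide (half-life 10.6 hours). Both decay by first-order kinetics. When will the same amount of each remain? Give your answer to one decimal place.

Set 359·(1/2)^(t/22.2) = 635·(1/2)^(t/10.6).
Taking log₂: log₂(359/635) = t·(1/22.2 − 1/10.6).
log₂(0.56535) = -0.82277; 1/22.2 − 1/10.6 = -0.049295.
t = -0.82277 / -0.049295 ≈ 16.691 hours.

16.7 hours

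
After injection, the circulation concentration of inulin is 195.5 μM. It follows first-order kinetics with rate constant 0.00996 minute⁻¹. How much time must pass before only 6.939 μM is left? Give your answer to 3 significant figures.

t½ = ln 2 / k = 0.69315 / 0.00996 ≈ 69.593 minutes.
Fraction remaining = 6.939/195.5 ≈ 0.035494.
n = log₂(195.5/6.939) = ln(28.174)/ln 2 ≈ 4.8163 half-lives.
t = n × t½ = 4.8163 × 69.593 ≈ 335.18 minutes.

335 minutes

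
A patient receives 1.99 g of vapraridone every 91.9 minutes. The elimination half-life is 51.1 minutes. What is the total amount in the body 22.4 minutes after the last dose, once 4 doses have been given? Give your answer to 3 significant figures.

2.05 g

The 4 doses were given 298.1, 206.2, 114.3, 22.4 minutes ago.
Total = 1.99·(1/2)^(298.1/51.1) + 1.99·(1/2)^(206.2/51.1) + 1.99·(1/2)^(114.3/51.1) + 1.99·(1/2)^(22.4/51.1)
      = 0.034894 + 0.12138 + 0.42219 + 1.4686 ≈ 2.047 g.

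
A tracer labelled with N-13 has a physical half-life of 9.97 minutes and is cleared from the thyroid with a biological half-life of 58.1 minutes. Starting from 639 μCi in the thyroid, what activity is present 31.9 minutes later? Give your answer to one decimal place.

1/t_eff = 1/t_phys + 1/t_biol = 1/9.97 + 1/58.1 = 0.11751 per minute.
t_eff = 9.97 × 58.1 / (9.97 + 58.1) ≈ 8.5097 minutes.
Remaining = 639 × (1/2)^(31.9/8.5097) = 639 × (1/2)^3.7487 ≈ 47.538 μCi.

47.5 μCi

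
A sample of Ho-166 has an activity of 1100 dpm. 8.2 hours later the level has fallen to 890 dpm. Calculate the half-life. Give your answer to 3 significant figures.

26.8 hours

A/A₀ = 890/1100 ≈ 0.80909.
n = log₂(1.236) ≈ 0.30563 half-lives elapsed in 8.2 hours.
t½ = 8.2/0.30563 ≈ 26.83 hours.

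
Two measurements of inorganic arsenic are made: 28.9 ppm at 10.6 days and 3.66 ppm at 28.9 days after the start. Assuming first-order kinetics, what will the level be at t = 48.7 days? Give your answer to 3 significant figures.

Over Δt = 28.9 − 10.6 = 18.3 days, the level fell by a factor of 28.9/3.66 ≈ 7.8962.
n = log₂(7.8962) ≈ 2.9812 half-lives, so t½ = 18.3/2.9812 ≈ 6.1386 days.
From t = 28.9 to t = 48.7: 3.66 × (1/2)^((48.7−28.9)/6.1386) ≈ 0.3913 ppm.

0.391 ppm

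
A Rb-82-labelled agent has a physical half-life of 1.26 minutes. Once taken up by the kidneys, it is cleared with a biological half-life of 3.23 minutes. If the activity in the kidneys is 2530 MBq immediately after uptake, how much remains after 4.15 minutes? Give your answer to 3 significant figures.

1/t_eff = 1/t_phys + 1/t_biol = 1/1.26 + 1/3.23 = 1.1032 per minute.
t_eff = 1.26 × 3.23 / (1.26 + 3.23) ≈ 0.90641 minutes.
Remaining = 2530 × (1/2)^(4.15/0.90641) = 2530 × (1/2)^4.5785 ≈ 105.89 MBq.

106 MBq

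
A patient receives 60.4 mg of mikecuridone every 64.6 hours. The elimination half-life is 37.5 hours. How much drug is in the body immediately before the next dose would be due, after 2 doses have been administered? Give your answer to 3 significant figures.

23.8 mg

The 2 doses were given 129.2, 64.6 hours ago.
Total = 60.4·(1/2)^(129.2/37.5) + 60.4·(1/2)^(64.6/37.5)
      = 5.5448 + 18.3 ≈ 23.845 mg.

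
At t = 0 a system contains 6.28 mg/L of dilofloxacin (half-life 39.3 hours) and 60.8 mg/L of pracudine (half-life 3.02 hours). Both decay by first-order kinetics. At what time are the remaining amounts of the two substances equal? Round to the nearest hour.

11 hours

Set 6.28·(1/2)^(t/39.3) = 60.8·(1/2)^(t/3.02).
Taking log₂: log₂(6.28/60.8) = t·(1/39.3 − 1/3.02).
log₂(0.10329) = -3.2752; 1/39.3 − 1/3.02 = -0.30568.
t = -3.2752 / -0.30568 ≈ 10.715 hours.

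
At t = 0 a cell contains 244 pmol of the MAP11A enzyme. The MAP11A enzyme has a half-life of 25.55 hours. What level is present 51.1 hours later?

Elapsed time is 2 half-lives (51.1/25.55).
Each half-life halves the amount: 244 × (1/2)^2 = 244/4 = 61 pmol.

61 pmol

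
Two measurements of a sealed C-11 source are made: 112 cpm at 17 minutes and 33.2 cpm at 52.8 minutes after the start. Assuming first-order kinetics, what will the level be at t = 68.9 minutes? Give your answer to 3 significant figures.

19.2 cpm

Over Δt = 52.8 − 17 = 35.8 minutes, the level fell by a factor of 112/33.2 ≈ 3.3735.
n = log₂(3.3735) ≈ 1.7542 half-lives, so t½ = 35.8/1.7542 ≈ 20.408 minutes.
From t = 52.8 to t = 68.9: 33.2 × (1/2)^((68.9−52.8)/20.408) ≈ 19.215 cpm.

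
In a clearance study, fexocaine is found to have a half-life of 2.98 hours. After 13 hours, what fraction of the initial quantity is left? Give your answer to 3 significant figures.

0.0486

n = 13/2.98 ≈ 4.3624 half-lives.
Fraction remaining = (1/2)^4.3624 ≈ 0.048616.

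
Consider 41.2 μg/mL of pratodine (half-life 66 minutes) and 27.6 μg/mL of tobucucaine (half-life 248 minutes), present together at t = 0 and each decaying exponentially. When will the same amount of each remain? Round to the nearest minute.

Set 41.2·(1/2)^(t/66) = 27.6·(1/2)^(t/248).
Taking log₂: log₂(41.2/27.6) = t·(1/66 − 1/248).
log₂(1.4928) = 0.57798; 1/66 − 1/248 = 0.011119.
t = 0.57798 / 0.011119 ≈ 51.98 minutes.

52 minutes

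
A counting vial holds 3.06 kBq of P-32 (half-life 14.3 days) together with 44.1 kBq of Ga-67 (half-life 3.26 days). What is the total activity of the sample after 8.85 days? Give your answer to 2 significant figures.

P-32: 3.06 × (1/2)^(8.85/14.3) = 3.06 × (1/2)^0.61888 ≈ 1.9926 kBq.
Ga-67: 44.1 × (1/2)^(8.85/3.26) = 44.1 × (1/2)^2.7147 ≈ 6.7178 kBq.
Total = 1.9926 + 6.7178 ≈ 8.7104 kBq.

8.7 kBq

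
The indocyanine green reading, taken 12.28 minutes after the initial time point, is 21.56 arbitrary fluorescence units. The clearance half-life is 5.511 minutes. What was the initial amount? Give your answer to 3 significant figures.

Number of half-lives elapsed: n = 12.28/5.511 ≈ 2.2283.
A₀ = A × 2^n = 21.56 × 2^2.2283 = 21.56 × 4.6857 ≈ 101.02 arbitrary fluorescence units.

101 arbitrary fluorescence units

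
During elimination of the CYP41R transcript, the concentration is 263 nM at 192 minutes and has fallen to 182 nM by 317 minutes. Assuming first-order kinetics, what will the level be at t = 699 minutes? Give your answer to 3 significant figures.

59.1 nM

Over Δt = 317 − 192 = 125 minutes, the level fell by a factor of 263/182 ≈ 1.4451.
n = log₂(1.4451) ≈ 0.53112 half-lives, so t½ = 125/0.53112 ≈ 235.35 minutes.
From t = 317 to t = 699: 182 × (1/2)^((699−317)/235.35) ≈ 59.083 nM.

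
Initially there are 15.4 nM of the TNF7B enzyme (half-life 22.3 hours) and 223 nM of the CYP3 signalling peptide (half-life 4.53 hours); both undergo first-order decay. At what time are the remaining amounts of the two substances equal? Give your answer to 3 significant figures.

21.9 hours

Set 15.4·(1/2)^(t/22.3) = 223·(1/2)^(t/4.53).
Taking log₂: log₂(15.4/223) = t·(1/22.3 − 1/4.53).
log₂(0.069058) = -3.856; 1/22.3 − 1/4.53 = -0.17591.
t = -3.856 / -0.17591 ≈ 21.921 hours.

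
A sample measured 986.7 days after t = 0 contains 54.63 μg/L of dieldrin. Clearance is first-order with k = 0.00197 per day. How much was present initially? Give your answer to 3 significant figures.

382 μg/L

t½ = ln 2 / k = 0.69315 / 0.00197 ≈ 351.85 days.
Number of half-lives elapsed: n = 986.7/351.85 ≈ 2.8043.
A₀ = A × 2^n = 54.63 × 2^2.8043 = 54.63 × 6.9852 ≈ 381.6 μg/L.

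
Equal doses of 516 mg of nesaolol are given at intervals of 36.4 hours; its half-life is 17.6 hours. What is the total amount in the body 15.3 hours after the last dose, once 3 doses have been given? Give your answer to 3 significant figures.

366 mg

The 3 doses were given 88.1, 51.7, 15.3 hours ago.
Total = 516·(1/2)^(88.1/17.6) + 516·(1/2)^(51.7/17.6) + 516·(1/2)^(15.3/17.6)
      = 16.062 + 67.356 + 282.46 ≈ 365.88 mg.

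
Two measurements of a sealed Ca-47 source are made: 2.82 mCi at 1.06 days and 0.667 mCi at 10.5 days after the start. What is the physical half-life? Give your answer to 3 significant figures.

4.54 days

Over Δt = 10.5 − 1.06 = 9.44 days, the level fell by a factor of 2.82/0.667 ≈ 4.2279.
n = log₂(4.2279) ≈ 2.0799 half-lives, so t½ = 9.44/2.0799 ≈ 4.5386 days.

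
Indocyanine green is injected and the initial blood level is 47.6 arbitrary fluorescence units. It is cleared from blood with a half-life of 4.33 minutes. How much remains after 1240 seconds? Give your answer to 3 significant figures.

1.74 arbitrary fluorescence units

Convert the elapsed time: 1240 seconds = 20.6667 minutes.
Number of half-lives: n = 20.6667/4.33 ≈ 4.7729.
Remaining = 47.6 × (1/2)^4.7729 = 47.6 × 0.036577 ≈ 1.7411 arbitrary fluorescence units.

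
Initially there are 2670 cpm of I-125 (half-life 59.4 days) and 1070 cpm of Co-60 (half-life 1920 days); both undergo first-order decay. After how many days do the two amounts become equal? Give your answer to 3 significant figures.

80.9 days

Set 2670·(1/2)^(t/59.4) = 1070·(1/2)^(t/1920).
Taking log₂: log₂(2670/1070) = t·(1/59.4 − 1/1920).
log₂(2.4953) = 1.3192; 1/59.4 − 1/1920 = 0.016314.
t = 1.3192 / 0.016314 ≈ 80.864 days.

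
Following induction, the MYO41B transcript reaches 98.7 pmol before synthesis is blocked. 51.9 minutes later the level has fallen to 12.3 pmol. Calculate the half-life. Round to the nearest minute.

A/A₀ = 12.3/98.7 ≈ 0.12462.
n = log₂(8.0244) ≈ 3.0044 half-lives elapsed in 51.9 minutes.
t½ = 51.9/3.0044 ≈ 17.275 minutes.

17 minutes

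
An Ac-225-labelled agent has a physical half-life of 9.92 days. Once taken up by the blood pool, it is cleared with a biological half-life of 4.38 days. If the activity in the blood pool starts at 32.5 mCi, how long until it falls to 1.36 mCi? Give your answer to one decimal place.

13.9 days

1/t_eff = 1/t_phys + 1/t_biol = 1/9.92 + 1/4.38 = 0.32912 per day.
t_eff = 9.92 × 4.38 / (9.92 + 4.38) ≈ 3.0384 days.
n = log₂(32.5/1.36) ≈ 4.5788; t = 4.5788 × 3.0384 ≈ 13.912 days.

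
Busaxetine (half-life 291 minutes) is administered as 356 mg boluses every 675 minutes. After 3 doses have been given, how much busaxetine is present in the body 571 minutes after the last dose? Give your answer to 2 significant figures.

The 3 doses were given 1921, 1246, 571 minutes ago.
Total = 356·(1/2)^(1921/291) + 356·(1/2)^(1246/291) + 356·(1/2)^(571/291)
      = 3.6664 + 18.302 + 91.363 ≈ 113.33 mg.

110 mg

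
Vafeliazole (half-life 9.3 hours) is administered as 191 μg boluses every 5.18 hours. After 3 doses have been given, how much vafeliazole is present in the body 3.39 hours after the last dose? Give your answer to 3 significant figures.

318 μg

The 3 doses were given 13.75, 8.57, 3.39 hours ago.
Total = 191·(1/2)^(13.75/9.3) + 191·(1/2)^(8.57/9.3) + 191·(1/2)^(3.39/9.3)
      = 68.543 + 100.84 + 148.36 ≈ 317.74 μg.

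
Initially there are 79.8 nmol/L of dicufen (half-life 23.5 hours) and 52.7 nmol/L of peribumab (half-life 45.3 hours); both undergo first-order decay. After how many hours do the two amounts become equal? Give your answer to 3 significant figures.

Set 79.8·(1/2)^(t/23.5) = 52.7·(1/2)^(t/45.3).
Taking log₂: log₂(79.8/52.7) = t·(1/23.5 − 1/45.3).
log₂(1.5142) = 0.59859; 1/23.5 − 1/45.3 = 0.020478.
t = 0.59859 / 0.020478 ≈ 29.23 hours.

29.2 hours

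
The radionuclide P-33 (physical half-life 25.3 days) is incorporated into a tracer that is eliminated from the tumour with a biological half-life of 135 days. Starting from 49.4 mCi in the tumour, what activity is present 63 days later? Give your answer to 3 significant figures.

6.36 mCi

1/t_eff = 1/t_phys + 1/t_biol = 1/25.3 + 1/135 = 0.046933 per day.
t_eff = 25.3 × 135 / (25.3 + 135) ≈ 21.307 days.
Remaining = 49.4 × (1/2)^(63/21.307) = 49.4 × (1/2)^2.9568 ≈ 6.3628 mCi.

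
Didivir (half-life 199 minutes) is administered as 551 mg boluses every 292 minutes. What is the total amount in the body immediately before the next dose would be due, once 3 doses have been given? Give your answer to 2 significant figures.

300 mg

The 3 doses were given 876, 584, 292 minutes ago.
Total = 551·(1/2)^(876/199) + 551·(1/2)^(584/199) + 551·(1/2)^(292/199)
      = 26.062 + 72.065 + 199.27 ≈ 297.4 mg.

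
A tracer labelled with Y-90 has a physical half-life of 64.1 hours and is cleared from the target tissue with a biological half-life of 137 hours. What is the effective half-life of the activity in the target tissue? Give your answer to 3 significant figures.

43.7 hours

1/t_eff = 1/t_phys + 1/t_biol = 1/64.1 + 1/137 = 0.0229 per hour.
t_eff = 64.1 × 137 / (64.1 + 137) ≈ 43.668 hours.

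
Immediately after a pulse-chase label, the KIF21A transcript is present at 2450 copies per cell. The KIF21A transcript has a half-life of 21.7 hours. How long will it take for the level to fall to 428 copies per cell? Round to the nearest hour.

55 hours

Fraction remaining = 428/2450 ≈ 0.17469.
n = log₂(2450/428) = ln(5.7243)/ln 2 ≈ 2.5171 half-lives.
t = n × t½ = 2.5171 × 21.7 ≈ 54.621 hours.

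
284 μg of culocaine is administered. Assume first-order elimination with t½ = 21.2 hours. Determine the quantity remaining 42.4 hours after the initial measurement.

Elapsed time is 2 half-lives (42.4/21.2).
Each half-life halves the amount: 284 × (1/2)^2 = 284/4 = 71 μg.

71 μg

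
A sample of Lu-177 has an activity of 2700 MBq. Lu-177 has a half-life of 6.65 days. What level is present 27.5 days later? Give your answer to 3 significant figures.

154 MBq

Number of half-lives: n = 27.5/6.65 ≈ 4.1353.
Remaining = 2700 × (1/2)^4.1353 = 2700 × 0.056904 ≈ 153.64 MBq.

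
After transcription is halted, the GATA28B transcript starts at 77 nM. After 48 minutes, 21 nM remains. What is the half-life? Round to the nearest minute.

A/A₀ = 21/77 ≈ 0.27273.
n = log₂(3.6667) ≈ 1.8745 half-lives elapsed in 48 minutes.
t½ = 48/1.8745 ≈ 25.607 minutes.

26 minutes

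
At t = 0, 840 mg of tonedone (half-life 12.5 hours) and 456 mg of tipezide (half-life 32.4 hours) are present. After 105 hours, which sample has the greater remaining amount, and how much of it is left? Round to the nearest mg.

tipezide, 48 mg

tonedone: 840 × (1/2)^8.4 ≈ 2.4867 mg.
tipezide: 456 × (1/2)^3.2407 ≈ 48.24 mg.
Tipezide has more remaining, at ≈ 48.24 mg.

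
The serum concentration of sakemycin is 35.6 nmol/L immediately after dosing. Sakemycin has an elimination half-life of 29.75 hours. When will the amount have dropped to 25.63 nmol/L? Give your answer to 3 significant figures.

Fraction remaining = 25.63/35.6 ≈ 0.71994.
n = log₂(35.6/25.63) = ln(1.389)/ln 2 ≈ 0.47404 half-lives.
t = n × t½ = 0.47404 × 29.75 ≈ 14.103 hours.

14.1 hours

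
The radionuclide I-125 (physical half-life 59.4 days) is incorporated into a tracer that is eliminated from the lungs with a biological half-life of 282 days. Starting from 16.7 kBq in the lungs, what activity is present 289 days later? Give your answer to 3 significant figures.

1/t_eff = 1/t_phys + 1/t_biol = 1/59.4 + 1/282 = 0.020381 per day.
t_eff = 59.4 × 282 / (59.4 + 282) ≈ 49.065 days.
Remaining = 16.7 × (1/2)^(289/49.065) = 16.7 × (1/2)^5.8901 ≈ 0.28158 kBq.

0.282 kBq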